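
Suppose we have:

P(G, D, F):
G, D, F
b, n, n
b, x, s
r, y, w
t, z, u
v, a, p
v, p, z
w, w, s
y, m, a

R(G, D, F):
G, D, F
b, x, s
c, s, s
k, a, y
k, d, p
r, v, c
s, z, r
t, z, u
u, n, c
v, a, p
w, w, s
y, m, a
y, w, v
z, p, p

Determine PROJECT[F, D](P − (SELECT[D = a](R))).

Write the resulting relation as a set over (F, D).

{(a, m), (n, n), (s, w), (s, x), (u, z), (w, y), (z, p)}

Apply σ_{D = a}; surviving tuples: {(k, a, y), (v, a, p)}
Set difference of the two operands is {(b, n, n), (b, x, s), (r, y, w), (t, z, u), (v, p, z), (w, w, s), (y, m, a)}.
π_{F, D} gives {(a, m), (n, n), (s, w), (s, x), (u, z), (w, y), (z, p)}.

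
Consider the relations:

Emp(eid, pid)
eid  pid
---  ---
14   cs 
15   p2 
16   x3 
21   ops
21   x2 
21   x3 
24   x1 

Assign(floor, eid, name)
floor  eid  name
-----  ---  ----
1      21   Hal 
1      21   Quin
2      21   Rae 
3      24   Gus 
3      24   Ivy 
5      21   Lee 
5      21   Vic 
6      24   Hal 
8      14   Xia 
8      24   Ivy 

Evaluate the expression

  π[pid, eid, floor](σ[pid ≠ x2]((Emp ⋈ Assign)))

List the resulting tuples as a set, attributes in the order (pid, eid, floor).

Natural join on eid: {(14, cs, 8, Xia), (21, ops, 1, Hal), (21, ops, 1, Quin), (21, ops, 2, Rae), (21, ops, 5, Lee), (21, ops, 5, Vic), (21, x2, 1, Hal), (21, x2, 1, Quin), (21, x2, 2, Rae), (21, x2, 5, Lee), (21, x2, 5, Vic), (21, x3, 1, Hal), (21, x3, 1, Quin), (21, x3, 2, Rae), (21, x3, 5, Lee), (21, x3, 5, Vic), (24, x1, 3, Gus), (24, x1, 3, Ivy), (24, x1, 6, Hal), (24, x1, 8, Ivy)}
Filtering on pid ≠ x2 leaves {(14, cs, 8, Xia), (21, ops, 1, Hal), (21, ops, 1, Quin), (21, ops, 2, Rae), (21, ops, 5, Lee), (21, ops, 5, Vic), (21, x3, 1, Hal), (21, x3, 1, Quin), (21, x3, 2, Rae), (21, x3, 5, Lee), (21, x3, 5, Vic), (24, x1, 3, Gus), (24, x1, 3, Ivy), (24, x1, 6, Hal), (24, x1, 8, Ivy)}.
Projecting to pid, eid, floor (5 duplicate(s) eliminated): {(cs, 14, 8), (ops, 21, 1), (ops, 21, 2), (ops, 21, 5), (x1, 24, 3), (x1, 24, 6), (x1, 24, 8), (x3, 21, 1), (x3, 21, 2), (x3, 21, 5)}

{(cs, 14, 8), (ops, 21, 1), (ops, 21, 2), (ops, 21, 5), (x1, 24, 3), (x1, 24, 6), (x1, 24, 8), (x3, 21, 1), (x3, 21, 2), (x3, 21, 5)}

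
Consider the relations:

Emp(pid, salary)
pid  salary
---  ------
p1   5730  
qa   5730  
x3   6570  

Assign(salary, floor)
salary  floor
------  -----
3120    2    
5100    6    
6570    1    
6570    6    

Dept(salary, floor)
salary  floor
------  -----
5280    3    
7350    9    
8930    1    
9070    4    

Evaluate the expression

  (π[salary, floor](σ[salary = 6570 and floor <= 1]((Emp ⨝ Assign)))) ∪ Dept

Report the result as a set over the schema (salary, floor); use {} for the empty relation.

{(5280, 3), (6570, 1), (7350, 9), (8930, 1), (9070, 4)}

Joining Emp and Assign on salary yields {(x3, 6570, 1), (x3, 6570, 6)}.
σ[salary = 6570 and floor <= 1]: keep tuples satisfying salary = 6570 and floor <= 1 → {(x3, 6570, 1)}
π[salary, floor]: project onto (salary, floor) → {(6570, 1)}
Taking the union: {(5280, 3), (6570, 1), (7350, 9), (8930, 1), (9070, 4)}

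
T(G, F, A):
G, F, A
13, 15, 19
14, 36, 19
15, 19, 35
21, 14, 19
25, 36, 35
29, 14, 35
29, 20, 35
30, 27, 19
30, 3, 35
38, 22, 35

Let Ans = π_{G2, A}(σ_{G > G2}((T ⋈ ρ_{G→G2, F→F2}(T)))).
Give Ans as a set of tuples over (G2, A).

ρ[G→G2, F→F2]: schema becomes (G2, F2, A); tuples unchanged.
Natural join on A: {(13, 15, 19, 13, 15), (13, 15, 19, 14, 36), (13, 15, 19, 21, 14), (13, 15, 19, 30, 27), (14, 36, 19, 13, 15), (14, 36, 19, 14, 36), (14, 36, 19, 21, 14), (14, 36, 19, 30, 27), (15, 19, 35, 15, 19), (15, 19, 35, 25, 36), (15, 19, 35, 29, 14), (15, 19, 35, 29, 20), (15, 19, 35, 30, 3), (15, 19, 35, 38, 22), (21, 14, 19, 13, 15), (21, 14, 19, 14, 36), (21, 14, 19, 21, 14), (21, 14, 19, 30, 27), (25, 36, 35, 15, 19), (25, 36, 35, 25, 36), (25, 36, 35, 29, 14), (25, 36, 35, 29, 20), (25, 36, 35, 30, 3), (25, 36, 35, 38, 22), (29, 14, 35, 15, 19), (29, 14, 35, 25, 36), (29, 14, 35, 29, 14), (29, 14, 35, 29, 20), (29, 14, 35, 30, 3), (29, 14, 35, 38, 22), (29, 20, 35, 15, 19), (29, 20, 35, 25, 36), (29, 20, 35, 29, 14), (29, 20, 35, 29, 20), (29, 20, 35, 30, 3), (29, 20, 35, 38, 22), (30, 27, 19, 13, 15), (30, 27, 19, 14, 36), (30, 27, 19, 21, 14), (30, 27, 19, 30, 27), (30, 3, 35, 15, 19), (30, 3, 35, 25, 36), (30, 3, 35, 29, 14), (30, 3, 35, 29, 20), (30, 3, 35, 30, 3), (30, 3, 35, 38, 22), (38, 22, 35, 15, 19), (38, 22, 35, 25, 36), (38, 22, 35, 29, 14), (38, 22, 35, 29, 20), (38, 22, 35, 30, 3), (38, 22, 35, 38, 22)}
Selection G > G2: {(14, 36, 19, 13, 15), (21, 14, 19, 13, 15), (21, 14, 19, 14, 36), (25, 36, 35, 15, 19), (29, 14, 35, 15, 19), (29, 14, 35, 25, 36), (29, 20, 35, 15, 19), (29, 20, 35, 25, 36), (30, 27, 19, 13, 15), (30, 27, 19, 14, 36), (30, 27, 19, 21, 14), (30, 3, 35, 15, 19), (30, 3, 35, 25, 36), (30, 3, 35, 29, 14), (30, 3, 35, 29, 20), (38, 22, 35, 15, 19), (38, 22, 35, 25, 36), (38, 22, 35, 29, 14), (38, 22, 35, 29, 20), (38, 22, 35, 30, 3)}
π_{G2, A} gives {(13, 19), (14, 19), (15, 35), (21, 19), (25, 35), (29, 35), (30, 35)} (13 duplicate(s) eliminated).

{(13, 19), (14, 19), (15, 35), (21, 19), (25, 35), (29, 35), (30, 35)}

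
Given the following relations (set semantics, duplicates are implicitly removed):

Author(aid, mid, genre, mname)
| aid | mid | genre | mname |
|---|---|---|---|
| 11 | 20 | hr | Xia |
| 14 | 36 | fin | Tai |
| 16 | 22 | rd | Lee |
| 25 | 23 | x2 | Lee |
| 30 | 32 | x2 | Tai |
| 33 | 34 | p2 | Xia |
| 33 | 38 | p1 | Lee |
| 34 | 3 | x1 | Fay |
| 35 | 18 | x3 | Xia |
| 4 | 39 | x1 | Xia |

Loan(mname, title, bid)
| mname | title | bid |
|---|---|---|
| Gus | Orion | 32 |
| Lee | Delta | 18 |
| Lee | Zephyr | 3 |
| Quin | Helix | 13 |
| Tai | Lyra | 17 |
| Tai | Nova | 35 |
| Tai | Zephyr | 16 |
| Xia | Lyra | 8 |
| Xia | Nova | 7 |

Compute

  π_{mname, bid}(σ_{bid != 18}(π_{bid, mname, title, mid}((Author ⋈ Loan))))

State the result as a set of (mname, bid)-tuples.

{(Lee, 3), (Tai, 16), (Tai, 17), (Tai, 35), (Xia, 7), (Xia, 8)}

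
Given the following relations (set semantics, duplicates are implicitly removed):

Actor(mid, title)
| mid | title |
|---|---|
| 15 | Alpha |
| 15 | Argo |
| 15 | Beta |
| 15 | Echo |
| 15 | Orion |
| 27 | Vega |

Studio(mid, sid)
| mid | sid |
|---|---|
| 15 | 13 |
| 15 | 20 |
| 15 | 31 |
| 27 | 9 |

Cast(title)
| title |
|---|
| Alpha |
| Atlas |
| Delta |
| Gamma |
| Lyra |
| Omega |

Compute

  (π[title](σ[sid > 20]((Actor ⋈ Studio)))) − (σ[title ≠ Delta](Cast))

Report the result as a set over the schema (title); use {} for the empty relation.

Actor ⋈ Studio (natural join on mid): {(15, Alpha, 13), (15, Alpha, 20), (15, Alpha, 31), (15, Argo, 13), (15, Argo, 20), (15, Argo, 31), (15, Beta, 13), (15, Beta, 20), (15, Beta, 31), (15, Echo, 13), (15, Echo, 20), (15, Echo, 31), (15, Orion, 13), (15, Orion, 20), (15, Orion, 31), (27, Vega, 9)}
σ[sid > 20]: keep tuples satisfying sid > 20 → {(15, Alpha, 31), (15, Argo, 31), (15, Beta, 31), (15, Echo, 31), (15, Orion, 31)}
π_{title} gives {Alpha, Argo, Beta, Echo, Orion}.
σ[title ≠ Delta]: keep tuples satisfying title ≠ Delta → {Alpha, Atlas, Gamma, Lyra, Omega}
Set difference of the two operands is {Argo, Beta, Echo, Orion}.

{Argo, Beta, Echo, Orion}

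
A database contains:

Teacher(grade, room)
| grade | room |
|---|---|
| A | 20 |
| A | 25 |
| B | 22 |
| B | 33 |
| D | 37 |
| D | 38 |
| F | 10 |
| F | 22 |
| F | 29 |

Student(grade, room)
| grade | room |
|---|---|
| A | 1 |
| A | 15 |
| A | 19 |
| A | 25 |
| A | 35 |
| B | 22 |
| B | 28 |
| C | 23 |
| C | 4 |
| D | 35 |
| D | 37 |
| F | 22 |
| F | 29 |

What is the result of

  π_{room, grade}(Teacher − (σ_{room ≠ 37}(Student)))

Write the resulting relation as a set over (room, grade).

{(10, F), (20, A), (33, B), (37, D), (38, D)}

Apply σ_{room ≠ 37}; surviving tuples: {(A, 1), (A, 15), (A, 19), (A, 25), (A, 35), (B, 22), (B, 28), (C, 23), (C, 4), (D, 35), (F, 22), (F, 29)}
Set difference of the two operands is {(A, 20), (B, 33), (D, 37), (D, 38), (F, 10)}.
Projecting to room, grade: {(10, F), (20, A), (33, B), (37, D), (38, D)}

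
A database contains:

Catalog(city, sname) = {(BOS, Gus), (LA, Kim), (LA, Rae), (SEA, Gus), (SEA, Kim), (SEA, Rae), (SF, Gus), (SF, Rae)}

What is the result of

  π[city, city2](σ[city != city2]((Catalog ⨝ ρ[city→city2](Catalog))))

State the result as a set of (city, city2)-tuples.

ρ[city→city2]: schema becomes (city2, sname); tuples unchanged.
Joining Catalog and ρ[city→city2](Catalog) on sname yields {(BOS, Gus, BOS), (BOS, Gus, SEA), (BOS, Gus, SF), (LA, Kim, LA), (LA, Kim, SEA), (LA, Rae, LA), (LA, Rae, SEA), (LA, Rae, SF), (SEA, Gus, BOS), (SEA, Gus, SEA), (SEA, Gus, SF), (SEA, Kim, LA), (SEA, Kim, SEA), (SEA, Rae, LA), (SEA, Rae, SEA), (SEA, Rae, SF), (SF, Gus, BOS), (SF, Gus, SEA), (SF, Gus, SF), (SF, Rae, LA), (SF, Rae, SEA), (SF, Rae, SF)}.
σ[city != city2]: keep tuples satisfying city != city2 → {(BOS, Gus, SEA), (BOS, Gus, SF), (LA, Kim, SEA), (LA, Rae, SEA), (LA, Rae, SF), (SEA, Gus, BOS), (SEA, Gus, SF), (SEA, Kim, LA), (SEA, Rae, LA), (SEA, Rae, SF), (SF, Gus, BOS), (SF, Gus, SEA), (SF, Rae, LA), (SF, Rae, SEA)}
π_{city, city2} gives {(BOS, SEA), (BOS, SF), (LA, SEA), (LA, SF), (SEA, BOS), (SEA, LA), (SEA, SF), (SF, BOS), (SF, LA), (SF, SEA)} (4 duplicate(s) eliminated).

{(BOS, SEA), (BOS, SF), (LA, SEA), (LA, SF), (SEA, BOS), (SEA, LA), (SEA, SF), (SF, BOS), (SF, LA), (SF, SEA)}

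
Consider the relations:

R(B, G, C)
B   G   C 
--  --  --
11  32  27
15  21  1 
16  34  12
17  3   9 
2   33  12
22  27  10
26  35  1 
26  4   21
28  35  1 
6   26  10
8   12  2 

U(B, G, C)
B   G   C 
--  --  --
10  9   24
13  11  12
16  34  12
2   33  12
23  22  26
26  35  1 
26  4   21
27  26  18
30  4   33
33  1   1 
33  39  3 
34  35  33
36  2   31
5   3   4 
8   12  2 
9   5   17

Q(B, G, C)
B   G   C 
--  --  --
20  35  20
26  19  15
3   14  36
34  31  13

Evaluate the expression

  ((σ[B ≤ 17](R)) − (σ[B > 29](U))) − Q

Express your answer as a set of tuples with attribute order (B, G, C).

{(11, 32, 27), (15, 21, 1), (16, 34, 12), (17, 3, 9), (2, 33, 12), (6, 26, 10), (8, 12, 2)}

Selection B ≤ 17: {(11, 32, 27), (15, 21, 1), (16, 34, 12), (17, 3, 9), (2, 33, 12), (6, 26, 10), (8, 12, 2)}
Selection B > 29: {(30, 4, 33), (33, 1, 1), (33, 39, 3), (34, 35, 33), (36, 2, 31)}
Taking the difference: {(11, 32, 27), (15, 21, 1), (16, 34, 12), (17, 3, 9), (2, 33, 12), (6, 26, 10), (8, 12, 2)}
Taking the difference: {(11, 32, 27), (15, 21, 1), (16, 34, 12), (17, 3, 9), (2, 33, 12), (6, 26, 10), (8, 12, 2)}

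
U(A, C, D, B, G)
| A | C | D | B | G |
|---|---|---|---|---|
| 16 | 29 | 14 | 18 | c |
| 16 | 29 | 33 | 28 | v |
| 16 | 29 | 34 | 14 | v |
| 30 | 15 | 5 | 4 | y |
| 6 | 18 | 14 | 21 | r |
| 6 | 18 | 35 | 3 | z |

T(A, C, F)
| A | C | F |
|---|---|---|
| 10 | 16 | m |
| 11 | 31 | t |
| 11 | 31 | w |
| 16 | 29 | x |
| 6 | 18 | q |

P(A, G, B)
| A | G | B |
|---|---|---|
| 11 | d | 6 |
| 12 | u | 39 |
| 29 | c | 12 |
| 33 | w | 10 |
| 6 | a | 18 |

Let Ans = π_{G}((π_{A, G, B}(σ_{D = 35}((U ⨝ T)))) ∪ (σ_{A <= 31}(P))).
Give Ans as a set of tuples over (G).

U ⋈ T (natural join on A, C): {(16, 29, 14, 18, c, x), (16, 29, 33, 28, v, x), (16, 29, 34, 14, v, x), (6, 18, 14, 21, r, q), (6, 18, 35, 3, z, q)}
σ[D = 35]: keep tuples satisfying D = 35 → {(6, 18, 35, 3, z, q)}
π_{A, G, B} gives {(6, z, 3)}.
σ[A <= 31]: keep tuples satisfying A <= 31 → {(11, d, 6), (12, u, 39), (29, c, 12), (6, a, 18)}
Taking the union: {(11, d, 6), (12, u, 39), (29, c, 12), (6, a, 18), (6, z, 3)}
π_{G} gives {a, c, d, u, z}.

{a, c, d, u, z}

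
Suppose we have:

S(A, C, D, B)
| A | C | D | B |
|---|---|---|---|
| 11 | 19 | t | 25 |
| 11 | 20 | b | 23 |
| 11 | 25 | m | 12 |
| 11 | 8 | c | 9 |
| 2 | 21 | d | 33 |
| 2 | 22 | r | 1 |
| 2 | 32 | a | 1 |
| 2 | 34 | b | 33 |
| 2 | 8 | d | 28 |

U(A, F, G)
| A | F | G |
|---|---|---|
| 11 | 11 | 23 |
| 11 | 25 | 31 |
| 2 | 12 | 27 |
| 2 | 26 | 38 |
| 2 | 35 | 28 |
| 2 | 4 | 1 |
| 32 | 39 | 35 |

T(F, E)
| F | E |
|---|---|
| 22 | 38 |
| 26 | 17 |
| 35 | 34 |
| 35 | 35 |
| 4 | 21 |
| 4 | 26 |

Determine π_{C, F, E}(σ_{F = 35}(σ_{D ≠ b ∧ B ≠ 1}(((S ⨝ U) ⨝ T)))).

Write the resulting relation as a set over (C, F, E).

Joining S and U on A yields {(11, 19, t, 25, 11, 23), (11, 19, t, 25, 25, 31), (11, 20, b, 23, 11, 23), (11, 20, b, 23, 25, 31), (11, 25, m, 12, 11, 23), (11, 25, m, 12, 25, 31), (11, 8, c, 9, 11, 23), (11, 8, c, 9, 25, 31), (2, 21, d, 33, 12, 27), (2, 21, d, 33, 26, 38), (2, 21, d, 33, 35, 28), (2, 21, d, 33, 4, 1), (2, 22, r, 1, 12, 27), (2, 22, r, 1, 26, 38), (2, 22, r, 1, 35, 28), (2, 22, r, 1, 4, 1), (2, 32, a, 1, 12, 27), (2, 32, a, 1, 26, 38), (2, 32, a, 1, 35, 28), (2, 32, a, 1, 4, 1), (2, 34, b, 33, 12, 27), (2, 34, b, 33, 26, 38), (2, 34, b, 33, 35, 28), (2, 34, b, 33, 4, 1), (2, 8, d, 28, 12, 27), (2, 8, d, 28, 26, 38), (2, 8, d, 28, 35, 28), (2, 8, d, 28, 4, 1)}.
Joining (S ⨝ U) and T on F yields {(2, 21, d, 33, 26, 38, 17), (2, 21, d, 33, 35, 28, 34), (2, 21, d, 33, 35, 28, 35), (2, 21, d, 33, 4, 1, 21), (2, 21, d, 33, 4, 1, 26), (2, 22, r, 1, 26, 38, 17), (2, 22, r, 1, 35, 28, 34), (2, 22, r, 1, 35, 28, 35), (2, 22, r, 1, 4, 1, 21), (2, 22, r, 1, 4, 1, 26), (2, 32, a, 1, 26, 38, 17), (2, 32, a, 1, 35, 28, 34), (2, 32, a, 1, 35, 28, 35), (2, 32, a, 1, 4, 1, 21), (2, 32, a, 1, 4, 1, 26), (2, 34, b, 33, 26, 38, 17), (2, 34, b, 33, 35, 28, 34), (2, 34, b, 33, 35, 28, 35), (2, 34, b, 33, 4, 1, 21), (2, 34, b, 33, 4, 1, 26), (2, 8, d, 28, 26, 38, 17), (2, 8, d, 28, 35, 28, 34), (2, 8, d, 28, 35, 28, 35), (2, 8, d, 28, 4, 1, 21), (2, 8, d, 28, 4, 1, 26)}.
σ[D ≠ b ∧ B ≠ 1]: keep tuples satisfying D ≠ b ∧ B ≠ 1 → {(2, 21, d, 33, 26, 38, 17), (2, 21, d, 33, 35, 28, 34), (2, 21, d, 33, 35, 28, 35), (2, 21, d, 33, 4, 1, 21), (2, 21, d, 33, 4, 1, 26), (2, 8, d, 28, 26, 38, 17), (2, 8, d, 28, 35, 28, 34), (2, 8, d, 28, 35, 28, 35), (2, 8, d, 28, 4, 1, 21), (2, 8, d, 28, 4, 1, 26)}
σ[F = 35]: keep tuples satisfying F = 35 → {(2, 21, d, 33, 35, 28, 34), (2, 21, d, 33, 35, 28, 35), (2, 8, d, 28, 35, 28, 34), (2, 8, d, 28, 35, 28, 35)}
π_{C, F, E} gives {(21, 35, 34), (21, 35, 35), (8, 35, 34), (8, 35, 35)}.

{(21, 35, 34), (21, 35, 35), (8, 35, 34), (8, 35, 35)}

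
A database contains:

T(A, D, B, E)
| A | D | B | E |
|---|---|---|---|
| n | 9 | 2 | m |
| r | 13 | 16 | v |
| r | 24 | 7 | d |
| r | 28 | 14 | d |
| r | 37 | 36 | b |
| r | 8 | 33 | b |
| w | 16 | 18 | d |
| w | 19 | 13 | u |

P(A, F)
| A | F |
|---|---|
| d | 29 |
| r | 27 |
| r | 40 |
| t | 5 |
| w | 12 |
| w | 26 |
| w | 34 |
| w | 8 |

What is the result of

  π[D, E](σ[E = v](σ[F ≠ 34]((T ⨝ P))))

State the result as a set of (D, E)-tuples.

Natural join on A: {(r, 13, 16, v, 27), (r, 13, 16, v, 40), (r, 24, 7, d, 27), (r, 24, 7, d, 40), (r, 28, 14, d, 27), (r, 28, 14, d, 40), (r, 37, 36, b, 27), (r, 37, 36, b, 40), (r, 8, 33, b, 27), (r, 8, 33, b, 40), (w, 16, 18, d, 12), (w, 16, 18, d, 26), (w, 16, 18, d, 34), (w, 16, 18, d, 8), (w, 19, 13, u, 12), (w, 19, 13, u, 26), (w, 19, 13, u, 34), (w, 19, 13, u, 8)}
σ[F ≠ 34]: keep tuples satisfying F ≠ 34 → {(r, 13, 16, v, 27), (r, 13, 16, v, 40), (r, 24, 7, d, 27), (r, 24, 7, d, 40), (r, 28, 14, d, 27), (r, 28, 14, d, 40), (r, 37, 36, b, 27), (r, 37, 36, b, 40), (r, 8, 33, b, 27), (r, 8, 33, b, 40), (w, 16, 18, d, 12), (w, 16, 18, d, 26), (w, 16, 18, d, 8), (w, 19, 13, u, 12), (w, 19, 13, u, 26), (w, 19, 13, u, 8)}
σ[E = v]: keep tuples satisfying E = v → {(r, 13, 16, v, 27), (r, 13, 16, v, 40)}
Keep only column(s) D, E (1 duplicate(s) eliminated): {(13, v)}

{(13, v)}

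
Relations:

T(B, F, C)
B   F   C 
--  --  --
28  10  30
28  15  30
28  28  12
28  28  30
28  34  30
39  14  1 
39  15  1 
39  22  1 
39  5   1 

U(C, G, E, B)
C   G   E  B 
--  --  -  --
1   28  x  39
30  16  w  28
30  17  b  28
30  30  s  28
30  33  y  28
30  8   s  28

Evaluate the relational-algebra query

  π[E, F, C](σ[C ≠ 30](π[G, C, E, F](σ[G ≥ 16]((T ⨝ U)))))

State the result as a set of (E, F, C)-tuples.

Natural join on B, C: {(28, 10, 30, 16, w), (28, 10, 30, 17, b), (28, 10, 30, 30, s), (28, 10, 30, 33, y), (28, 10, 30, 8, s), (28, 15, 30, 16, w), (28, 15, 30, 17, b), (28, 15, 30, 30, s), (28, 15, 30, 33, y), (28, 15, 30, 8, s), (28, 28, 30, 16, w), (28, 28, 30, 17, b), (28, 28, 30, 30, s), (28, 28, 30, 33, y), (28, 28, 30, 8, s), (28, 34, 30, 16, w), (28, 34, 30, 17, b), (28, 34, 30, 30, s), (28, 34, 30, 33, y), (28, 34, 30, 8, s), (39, 14, 1, 28, x), (39, 15, 1, 28, x), (39, 22, 1, 28, x), (39, 5, 1, 28, x)}
σ[G ≥ 16]: keep tuples satisfying G ≥ 16 → {(28, 10, 30, 16, w), (28, 10, 30, 17, b), (28, 10, 30, 30, s), (28, 10, 30, 33, y), (28, 15, 30, 16, w), (28, 15, 30, 17, b), (28, 15, 30, 30, s), (28, 15, 30, 33, y), (28, 28, 30, 16, w), (28, 28, 30, 17, b), (28, 28, 30, 30, s), (28, 28, 30, 33, y), (28, 34, 30, 16, w), (28, 34, 30, 17, b), (28, 34, 30, 30, s), (28, 34, 30, 33, y), (39, 14, 1, 28, x), (39, 15, 1, 28, x), (39, 22, 1, 28, x), (39, 5, 1, 28, x)}
π[G, C, E, F]: project onto (G, C, E, F) → {(16, 30, w, 10), (16, 30, w, 15), (16, 30, w, 28), (16, 30, w, 34), (17, 30, b, 10), (17, 30, b, 15), (17, 30, b, 28), (17, 30, b, 34), (28, 1, x, 14), (28, 1, x, 15), (28, 1, x, 22), (28, 1, x, 5), (30, 30, s, 10), (30, 30, s, 15), (30, 30, s, 28), (30, 30, s, 34), (33, 30, y, 10), (33, 30, y, 15), (33, 30, y, 28), (33, 30, y, 34)}
σ[C ≠ 30]: keep tuples satisfying C ≠ 30 → {(28, 1, x, 14), (28, 1, x, 15), (28, 1, x, 22), (28, 1, x, 5)}
π[E, F, C]: project onto (E, F, C) → {(x, 14, 1), (x, 15, 1), (x, 22, 1), (x, 5, 1)}

{(x, 14, 1), (x, 15, 1), (x, 22, 1), (x, 5, 1)}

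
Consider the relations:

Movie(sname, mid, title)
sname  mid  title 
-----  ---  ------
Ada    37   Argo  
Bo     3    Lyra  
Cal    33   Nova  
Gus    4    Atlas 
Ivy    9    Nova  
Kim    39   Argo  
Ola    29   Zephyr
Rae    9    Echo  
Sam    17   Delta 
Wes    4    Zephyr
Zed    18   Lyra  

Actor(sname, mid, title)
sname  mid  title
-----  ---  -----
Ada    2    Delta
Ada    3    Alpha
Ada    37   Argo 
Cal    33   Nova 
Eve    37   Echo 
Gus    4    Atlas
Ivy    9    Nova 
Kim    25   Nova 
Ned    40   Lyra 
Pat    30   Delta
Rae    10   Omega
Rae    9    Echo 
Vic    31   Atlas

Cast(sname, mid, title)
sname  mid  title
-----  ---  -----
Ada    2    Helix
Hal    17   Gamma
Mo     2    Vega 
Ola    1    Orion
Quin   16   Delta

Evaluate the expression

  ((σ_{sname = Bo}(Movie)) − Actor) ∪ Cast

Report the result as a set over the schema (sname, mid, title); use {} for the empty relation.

{(Ada, 2, Helix), (Bo, 3, Lyra), (Hal, 17, Gamma), (Mo, 2, Vega), (Ola, 1, Orion), (Quin, 16, Delta)}

Filtering on sname = Bo leaves {(Bo, 3, Lyra)}.
Set difference of the two operands is {(Bo, 3, Lyra)}.
Set union of the two operands is {(Ada, 2, Helix), (Bo, 3, Lyra), (Hal, 17, Gamma), (Mo, 2, Vega), (Ola, 1, Orion), (Quin, 16, Delta)}.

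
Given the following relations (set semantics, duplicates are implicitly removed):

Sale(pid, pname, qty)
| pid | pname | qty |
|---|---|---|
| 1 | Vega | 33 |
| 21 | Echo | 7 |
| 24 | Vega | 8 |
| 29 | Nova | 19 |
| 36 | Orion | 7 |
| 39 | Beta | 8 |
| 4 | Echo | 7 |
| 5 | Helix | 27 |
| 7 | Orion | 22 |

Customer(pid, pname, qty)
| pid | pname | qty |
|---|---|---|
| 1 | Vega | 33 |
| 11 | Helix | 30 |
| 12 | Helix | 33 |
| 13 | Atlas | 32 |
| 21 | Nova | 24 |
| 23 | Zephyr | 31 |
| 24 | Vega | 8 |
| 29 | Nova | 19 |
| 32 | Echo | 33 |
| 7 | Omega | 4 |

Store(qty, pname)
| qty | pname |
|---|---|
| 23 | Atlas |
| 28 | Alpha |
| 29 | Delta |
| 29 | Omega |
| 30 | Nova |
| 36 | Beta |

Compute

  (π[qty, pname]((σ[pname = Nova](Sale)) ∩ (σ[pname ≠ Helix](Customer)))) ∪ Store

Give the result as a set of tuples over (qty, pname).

Selection pname = Nova: {(29, Nova, 19)}
Selection pname ≠ Helix: {(1, Vega, 33), (13, Atlas, 32), (21, Nova, 24), (23, Zephyr, 31), (24, Vega, 8), (29, Nova, 19), (32, Echo, 33), (7, Omega, 4)}
Taking the intersection: {(29, Nova, 19)}
Projecting to qty, pname: {(19, Nova)}
Taking the union: {(19, Nova), (23, Atlas), (28, Alpha), (29, Delta), (29, Omega), (30, Nova), (36, Beta)}

{(19, Nova), (23, Atlas), (28, Alpha), (29, Delta), (29, Omega), (30, Nova), (36, Beta)}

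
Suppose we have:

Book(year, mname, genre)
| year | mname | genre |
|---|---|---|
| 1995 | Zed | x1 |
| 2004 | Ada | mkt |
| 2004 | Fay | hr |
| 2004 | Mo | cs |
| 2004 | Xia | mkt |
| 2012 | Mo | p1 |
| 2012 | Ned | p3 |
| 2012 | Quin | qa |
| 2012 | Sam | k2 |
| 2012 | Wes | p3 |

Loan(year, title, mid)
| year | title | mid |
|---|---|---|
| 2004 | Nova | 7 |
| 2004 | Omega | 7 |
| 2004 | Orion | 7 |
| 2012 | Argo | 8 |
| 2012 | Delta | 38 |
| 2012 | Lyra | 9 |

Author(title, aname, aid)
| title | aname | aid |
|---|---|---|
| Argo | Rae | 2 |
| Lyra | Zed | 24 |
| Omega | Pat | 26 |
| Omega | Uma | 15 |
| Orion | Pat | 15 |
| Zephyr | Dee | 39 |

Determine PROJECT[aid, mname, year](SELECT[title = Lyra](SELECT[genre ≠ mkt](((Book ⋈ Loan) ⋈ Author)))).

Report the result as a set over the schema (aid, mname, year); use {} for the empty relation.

Natural join on year: {(2004, Ada, mkt, Nova, 7), (2004, Ada, mkt, Omega, 7), (2004, Ada, mkt, Orion, 7), (2004, Fay, hr, Nova, 7), (2004, Fay, hr, Omega, 7), (2004, Fay, hr, Orion, 7), (2004, Mo, cs, Nova, 7), (2004, Mo, cs, Omega, 7), (2004, Mo, cs, Orion, 7), (2004, Xia, mkt, Nova, 7), (2004, Xia, mkt, Omega, 7), (2004, Xia, mkt, Orion, 7), (2012, Mo, p1, Argo, 8), (2012, Mo, p1, Delta, 38), (2012, Mo, p1, Lyra, 9), (2012, Ned, p3, Argo, 8), (2012, Ned, p3, Delta, 38), (2012, Ned, p3, Lyra, 9), (2012, Quin, qa, Argo, 8), (2012, Quin, qa, Delta, 38), (2012, Quin, qa, Lyra, 9), (2012, Sam, k2, Argo, 8), (2012, Sam, k2, Delta, 38), (2012, Sam, k2, Lyra, 9), (2012, Wes, p3, Argo, 8), (2012, Wes, p3, Delta, 38), (2012, Wes, p3, Lyra, 9)}
Natural join on title: {(2004, Ada, mkt, Omega, 7, Pat, 26), (2004, Ada, mkt, Omega, 7, Uma, 15), (2004, Ada, mkt, Orion, 7, Pat, 15), (2004, Fay, hr, Omega, 7, Pat, 26), (2004, Fay, hr, Omega, 7, Uma, 15), (2004, Fay, hr, Orion, 7, Pat, 15), (2004, Mo, cs, Omega, 7, Pat, 26), (2004, Mo, cs, Omega, 7, Uma, 15), (2004, Mo, cs, Orion, 7, Pat, 15), (2004, Xia, mkt, Omega, 7, Pat, 26), (2004, Xia, mkt, Omega, 7, Uma, 15), (2004, Xia, mkt, Orion, 7, Pat, 15), (2012, Mo, p1, Argo, 8, Rae, 2), (2012, Mo, p1, Lyra, 9, Zed, 24), (2012, Ned, p3, Argo, 8, Rae, 2), (2012, Ned, p3, Lyra, 9, Zed, 24), (2012, Quin, qa, Argo, 8, Rae, 2), (2012, Quin, qa, Lyra, 9, Zed, 24), (2012, Sam, k2, Argo, 8, Rae, 2), (2012, Sam, k2, Lyra, 9, Zed, 24), (2012, Wes, p3, Argo, 8, Rae, 2), (2012, Wes, p3, Lyra, 9, Zed, 24)}
Filtering on genre ≠ mkt leaves {(2004, Fay, hr, Omega, 7, Pat, 26), (2004, Fay, hr, Omega, 7, Uma, 15), (2004, Fay, hr, Orion, 7, Pat, 15), (2004, Mo, cs, Omega, 7, Pat, 26), (2004, Mo, cs, Omega, 7, Uma, 15), (2004, Mo, cs, Orion, 7, Pat, 15), (2012, Mo, p1, Argo, 8, Rae, 2), (2012, Mo, p1, Lyra, 9, Zed, 24), (2012, Ned, p3, Argo, 8, Rae, 2), (2012, Ned, p3, Lyra, 9, Zed, 24), (2012, Quin, qa, Argo, 8, Rae, 2), (2012, Quin, qa, Lyra, 9, Zed, 24), (2012, Sam, k2, Argo, 8, Rae, 2), (2012, Sam, k2, Lyra, 9, Zed, 24), (2012, Wes, p3, Argo, 8, Rae, 2), (2012, Wes, p3, Lyra, 9, Zed, 24)}.
Filtering on title = Lyra leaves {(2012, Mo, p1, Lyra, 9, Zed, 24), (2012, Ned, p3, Lyra, 9, Zed, 24), (2012, Quin, qa, Lyra, 9, Zed, 24), (2012, Sam, k2, Lyra, 9, Zed, 24), (2012, Wes, p3, Lyra, 9, Zed, 24)}.
Projecting to aid, mname, year: {(24, Mo, 2012), (24, Ned, 2012), (24, Quin, 2012), (24, Sam, 2012), (24, Wes, 2012)}

{(24, Mo, 2012), (24, Ned, 2012), (24, Quin, 2012), (24, Sam, 2012), (24, Wes, 2012)}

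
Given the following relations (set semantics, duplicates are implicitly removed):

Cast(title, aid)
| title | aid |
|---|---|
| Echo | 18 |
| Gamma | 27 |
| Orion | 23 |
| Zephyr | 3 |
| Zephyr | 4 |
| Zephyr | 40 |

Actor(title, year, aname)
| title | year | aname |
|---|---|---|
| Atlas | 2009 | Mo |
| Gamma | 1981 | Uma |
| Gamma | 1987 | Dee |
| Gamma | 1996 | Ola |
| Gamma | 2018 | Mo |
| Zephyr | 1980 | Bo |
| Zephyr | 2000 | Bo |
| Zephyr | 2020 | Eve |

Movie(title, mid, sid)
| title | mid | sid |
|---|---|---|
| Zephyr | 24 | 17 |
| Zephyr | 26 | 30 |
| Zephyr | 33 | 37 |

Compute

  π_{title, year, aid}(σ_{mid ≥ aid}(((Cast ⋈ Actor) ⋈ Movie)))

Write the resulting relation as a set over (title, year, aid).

{(Zephyr, 1980, 3), (Zephyr, 1980, 4), (Zephyr, 2000, 3), (Zephyr, 2000, 4), (Zephyr, 2020, 3), (Zephyr, 2020, 4)}

Cast ⋈ Actor (natural join on title): {(Gamma, 27, 1981, Uma), (Gamma, 27, 1987, Dee), (Gamma, 27, 1996, Ola), (Gamma, 27, 2018, Mo), (Zephyr, 3, 1980, Bo), (Zephyr, 3, 2000, Bo), (Zephyr, 3, 2020, Eve), (Zephyr, 4, 1980, Bo), (Zephyr, 4, 2000, Bo), (Zephyr, 4, 2020, Eve), (Zephyr, 40, 1980, Bo), (Zephyr, 40, 2000, Bo), (Zephyr, 40, 2020, Eve)}
(Cast ⋈ Actor) ⋈ Movie (natural join on title): {(Zephyr, 3, 1980, Bo, 24, 17), (Zephyr, 3, 1980, Bo, 26, 30), (Zephyr, 3, 1980, Bo, 33, 37), (Zephyr, 3, 2000, Bo, 24, 17), (Zephyr, 3, 2000, Bo, 26, 30), (Zephyr, 3, 2000, Bo, 33, 37), (Zephyr, 3, 2020, Eve, 24, 17), (Zephyr, 3, 2020, Eve, 26, 30), (Zephyr, 3, 2020, Eve, 33, 37), (Zephyr, 4, 1980, Bo, 24, 17), (Zephyr, 4, 1980, Bo, 26, 30), (Zephyr, 4, 1980, Bo, 33, 37), (Zephyr, 4, 2000, Bo, 24, 17), (Zephyr, 4, 2000, Bo, 26, 30), (Zephyr, 4, 2000, Bo, 33, 37), (Zephyr, 4, 2020, Eve, 24, 17), (Zephyr, 4, 2020, Eve, 26, 30), (Zephyr, 4, 2020, Eve, 33, 37), (Zephyr, 40, 1980, Bo, 24, 17), (Zephyr, 40, 1980, Bo, 26, 30), (Zephyr, 40, 1980, Bo, 33, 37), (Zephyr, 40, 2000, Bo, 24, 17), (Zephyr, 40, 2000, Bo, 26, 30), (Zephyr, 40, 2000, Bo, 33, 37), (Zephyr, 40, 2020, Eve, 24, 17), (Zephyr, 40, 2020, Eve, 26, 30), (Zephyr, 40, 2020, Eve, 33, 37)}
Selection mid ≥ aid: {(Zephyr, 3, 1980, Bo, 24, 17), (Zephyr, 3, 1980, Bo, 26, 30), (Zephyr, 3, 1980, Bo, 33, 37), (Zephyr, 3, 2000, Bo, 24, 17), (Zephyr, 3, 2000, Bo, 26, 30), (Zephyr, 3, 2000, Bo, 33, 37), (Zephyr, 3, 2020, Eve, 24, 17), (Zephyr, 3, 2020, Eve, 26, 30), (Zephyr, 3, 2020, Eve, 33, 37), (Zephyr, 4, 1980, Bo, 24, 17), (Zephyr, 4, 1980, Bo, 26, 30), (Zephyr, 4, 1980, Bo, 33, 37), (Zephyr, 4, 2000, Bo, 24, 17), (Zephyr, 4, 2000, Bo, 26, 30), (Zephyr, 4, 2000, Bo, 33, 37), (Zephyr, 4, 2020, Eve, 24, 17), (Zephyr, 4, 2020, Eve, 26, 30), (Zephyr, 4, 2020, Eve, 33, 37)}
Projecting to title, year, aid (12 duplicate(s) eliminated): {(Zephyr, 1980, 3), (Zephyr, 1980, 4), (Zephyr, 2000, 3), (Zephyr, 2000, 4), (Zephyr, 2020, 3), (Zephyr, 2020, 4)}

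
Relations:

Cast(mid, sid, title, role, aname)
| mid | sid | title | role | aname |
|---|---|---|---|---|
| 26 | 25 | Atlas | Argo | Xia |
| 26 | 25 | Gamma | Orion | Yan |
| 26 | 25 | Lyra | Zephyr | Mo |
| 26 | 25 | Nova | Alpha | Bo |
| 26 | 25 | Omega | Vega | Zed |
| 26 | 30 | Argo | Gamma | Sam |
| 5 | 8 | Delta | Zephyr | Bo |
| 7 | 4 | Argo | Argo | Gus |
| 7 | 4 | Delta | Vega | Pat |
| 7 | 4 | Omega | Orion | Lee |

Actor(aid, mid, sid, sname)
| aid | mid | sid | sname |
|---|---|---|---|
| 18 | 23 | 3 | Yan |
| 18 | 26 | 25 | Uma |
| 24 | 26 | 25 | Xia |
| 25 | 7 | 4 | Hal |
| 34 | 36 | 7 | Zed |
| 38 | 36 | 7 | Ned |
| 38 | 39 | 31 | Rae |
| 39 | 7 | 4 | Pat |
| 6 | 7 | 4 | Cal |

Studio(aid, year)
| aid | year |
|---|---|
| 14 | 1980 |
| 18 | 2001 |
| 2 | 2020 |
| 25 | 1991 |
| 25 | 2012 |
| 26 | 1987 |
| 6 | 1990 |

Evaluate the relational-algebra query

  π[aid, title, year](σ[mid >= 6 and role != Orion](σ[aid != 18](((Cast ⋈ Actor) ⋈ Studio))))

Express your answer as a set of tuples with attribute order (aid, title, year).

Natural join on mid, sid: {(26, 25, Atlas, Argo, Xia, 18, Uma), (26, 25, Atlas, Argo, Xia, 24, Xia), (26, 25, Gamma, Orion, Yan, 18, Uma), (26, 25, Gamma, Orion, Yan, 24, Xia), (26, 25, Lyra, Zephyr, Mo, 18, Uma), (26, 25, Lyra, Zephyr, Mo, 24, Xia), (26, 25, Nova, Alpha, Bo, 18, Uma), (26, 25, Nova, Alpha, Bo, 24, Xia), (26, 25, Omega, Vega, Zed, 18, Uma), (26, 25, Omega, Vega, Zed, 24, Xia), (7, 4, Argo, Argo, Gus, 25, Hal), (7, 4, Argo, Argo, Gus, 39, Pat), (7, 4, Argo, Argo, Gus, 6, Cal), (7, 4, Delta, Vega, Pat, 25, Hal), (7, 4, Delta, Vega, Pat, 39, Pat), (7, 4, Delta, Vega, Pat, 6, Cal), (7, 4, Omega, Orion, Lee, 25, Hal), (7, 4, Omega, Orion, Lee, 39, Pat), (7, 4, Omega, Orion, Lee, 6, Cal)}
Natural join on aid: {(26, 25, Atlas, Argo, Xia, 18, Uma, 2001), (26, 25, Gamma, Orion, Yan, 18, Uma, 2001), (26, 25, Lyra, Zephyr, Mo, 18, Uma, 2001), (26, 25, Nova, Alpha, Bo, 18, Uma, 2001), (26, 25, Omega, Vega, Zed, 18, Uma, 2001), (7, 4, Argo, Argo, Gus, 25, Hal, 1991), (7, 4, Argo, Argo, Gus, 25, Hal, 2012), (7, 4, Argo, Argo, Gus, 6, Cal, 1990), (7, 4, Delta, Vega, Pat, 25, Hal, 1991), (7, 4, Delta, Vega, Pat, 25, Hal, 2012), (7, 4, Delta, Vega, Pat, 6, Cal, 1990), (7, 4, Omega, Orion, Lee, 25, Hal, 1991), (7, 4, Omega, Orion, Lee, 25, Hal, 2012), (7, 4, Omega, Orion, Lee, 6, Cal, 1990)}
Selection aid != 18: {(7, 4, Argo, Argo, Gus, 25, Hal, 1991), (7, 4, Argo, Argo, Gus, 25, Hal, 2012), (7, 4, Argo, Argo, Gus, 6, Cal, 1990), (7, 4, Delta, Vega, Pat, 25, Hal, 1991), (7, 4, Delta, Vega, Pat, 25, Hal, 2012), (7, 4, Delta, Vega, Pat, 6, Cal, 1990), (7, 4, Omega, Orion, Lee, 25, Hal, 1991), (7, 4, Omega, Orion, Lee, 25, Hal, 2012), (7, 4, Omega, Orion, Lee, 6, Cal, 1990)}
Selection mid >= 6 and role != Orion: {(7, 4, Argo, Argo, Gus, 25, Hal, 1991), (7, 4, Argo, Argo, Gus, 25, Hal, 2012), (7, 4, Argo, Argo, Gus, 6, Cal, 1990), (7, 4, Delta, Vega, Pat, 25, Hal, 1991), (7, 4, Delta, Vega, Pat, 25, Hal, 2012), (7, 4, Delta, Vega, Pat, 6, Cal, 1990)}
π_{aid, title, year} gives {(25, Argo, 1991), (25, Argo, 2012), (25, Delta, 1991), (25, Delta, 2012), (6, Argo, 1990), (6, Delta, 1990)}.

{(25, Argo, 1991), (25, Argo, 2012), (25, Delta, 1991), (25, Delta, 2012), (6, Argo, 1990), (6, Delta, 1990)}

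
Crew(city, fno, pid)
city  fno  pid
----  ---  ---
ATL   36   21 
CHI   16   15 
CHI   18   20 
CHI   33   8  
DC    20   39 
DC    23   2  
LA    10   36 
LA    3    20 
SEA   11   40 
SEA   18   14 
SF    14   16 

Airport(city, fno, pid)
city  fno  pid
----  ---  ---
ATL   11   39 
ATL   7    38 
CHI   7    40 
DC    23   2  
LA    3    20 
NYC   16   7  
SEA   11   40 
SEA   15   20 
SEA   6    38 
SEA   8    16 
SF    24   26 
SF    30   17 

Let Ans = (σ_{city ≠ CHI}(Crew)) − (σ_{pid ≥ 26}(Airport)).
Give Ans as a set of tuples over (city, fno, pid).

{(ATL, 36, 21), (DC, 20, 39), (DC, 23, 2), (LA, 10, 36), (LA, 3, 20), (SEA, 18, 14), (SF, 14, 16)}

Apply σ_{city ≠ CHI}; surviving tuples: {(ATL, 36, 21), (DC, 20, 39), (DC, 23, 2), (LA, 10, 36), (LA, 3, 20), (SEA, 11, 40), (SEA, 18, 14), (SF, 14, 16)}
Apply σ_{pid ≥ 26}; surviving tuples: {(ATL, 11, 39), (ATL, 7, 38), (CHI, 7, 40), (SEA, 11, 40), (SEA, 6, 38), (SF, 24, 26)}
Taking the difference: {(ATL, 36, 21), (DC, 20, 39), (DC, 23, 2), (LA, 10, 36), (LA, 3, 20), (SEA, 18, 14), (SF, 14, 16)}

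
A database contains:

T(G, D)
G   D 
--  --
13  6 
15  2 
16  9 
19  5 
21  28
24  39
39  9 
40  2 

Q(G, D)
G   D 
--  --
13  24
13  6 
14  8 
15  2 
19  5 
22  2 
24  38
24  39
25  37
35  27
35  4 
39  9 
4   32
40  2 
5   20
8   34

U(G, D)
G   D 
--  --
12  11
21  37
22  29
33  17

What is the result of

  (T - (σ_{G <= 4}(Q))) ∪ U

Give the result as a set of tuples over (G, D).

{(12, 11), (13, 6), (15, 2), (16, 9), (19, 5), (21, 28), (21, 37), (22, 29), (24, 39), (33, 17), (39, 9), (40, 2)}

σ[G <= 4]: keep tuples satisfying G <= 4 → {(4, 32)}
Difference: {(13, 6), (15, 2), (16, 9), (19, 5), (21, 28), (24, 39), (39, 9), (40, 2)} with {(4, 32)} → {(13, 6), (15, 2), (16, 9), (19, 5), (21, 28), (24, 39), (39, 9), (40, 2)}
Union: {(13, 6), (15, 2), (16, 9), (19, 5), (21, 28), (24, 39), (39, 9), (40, 2)} with {(12, 11), (21, 37), (22, 29), (33, 17)} → {(12, 11), (13, 6), (15, 2), (16, 9), (19, 5), (21, 28), (21, 37), (22, 29), (24, 39), (33, 17), (39, 9), (40, 2)}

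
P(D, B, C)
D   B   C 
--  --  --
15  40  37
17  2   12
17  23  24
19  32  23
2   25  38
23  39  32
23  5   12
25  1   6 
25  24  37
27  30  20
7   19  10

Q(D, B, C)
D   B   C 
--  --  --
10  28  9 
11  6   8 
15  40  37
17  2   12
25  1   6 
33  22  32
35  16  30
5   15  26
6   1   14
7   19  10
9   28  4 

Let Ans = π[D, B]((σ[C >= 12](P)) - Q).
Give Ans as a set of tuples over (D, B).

σ[C >= 12]: keep tuples satisfying C >= 12 → {(15, 40, 37), (17, 2, 12), (17, 23, 24), (19, 32, 23), (2, 25, 38), (23, 39, 32), (23, 5, 12), (25, 24, 37), (27, 30, 20)}
Set difference of the two operands is {(17, 23, 24), (19, 32, 23), (2, 25, 38), (23, 39, 32), (23, 5, 12), (25, 24, 37), (27, 30, 20)}.
π_{D, B} gives {(17, 23), (19, 32), (2, 25), (23, 39), (23, 5), (25, 24), (27, 30)}.

{(17, 23), (19, 32), (2, 25), (23, 39), (23, 5), (25, 24), (27, 30)}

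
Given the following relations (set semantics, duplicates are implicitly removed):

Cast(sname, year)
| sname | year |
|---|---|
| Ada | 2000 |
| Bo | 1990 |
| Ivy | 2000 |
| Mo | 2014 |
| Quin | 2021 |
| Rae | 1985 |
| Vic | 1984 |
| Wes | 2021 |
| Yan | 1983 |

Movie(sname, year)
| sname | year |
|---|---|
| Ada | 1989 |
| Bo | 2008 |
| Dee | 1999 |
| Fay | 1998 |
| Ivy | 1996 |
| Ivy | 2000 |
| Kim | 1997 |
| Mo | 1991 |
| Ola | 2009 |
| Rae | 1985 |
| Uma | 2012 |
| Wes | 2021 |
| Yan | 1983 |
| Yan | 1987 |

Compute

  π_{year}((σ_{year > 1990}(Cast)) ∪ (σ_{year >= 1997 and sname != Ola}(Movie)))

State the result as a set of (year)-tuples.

Selection year > 1990: {(Ada, 2000), (Ivy, 2000), (Mo, 2014), (Quin, 2021), (Wes, 2021)}
Selection year >= 1997 and sname != Ola: {(Bo, 2008), (Dee, 1999), (Fay, 1998), (Ivy, 2000), (Kim, 1997), (Uma, 2012), (Wes, 2021)}
Taking the union: {(Ada, 2000), (Bo, 2008), (Dee, 1999), (Fay, 1998), (Ivy, 2000), (Kim, 1997), (Mo, 2014), (Quin, 2021), (Uma, 2012), (Wes, 2021)}
π_{year} gives {1997, 1998, 1999, 2000, 2008, 2012, 2014, 2021} (2 duplicate(s) eliminated).

{1997, 1998, 1999, 2000, 2008, 2012, 2014, 2021}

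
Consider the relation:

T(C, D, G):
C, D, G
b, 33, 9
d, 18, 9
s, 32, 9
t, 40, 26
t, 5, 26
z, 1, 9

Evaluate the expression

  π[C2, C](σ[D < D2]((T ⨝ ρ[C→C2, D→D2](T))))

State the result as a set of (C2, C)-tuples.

ρ[C→C2, D→D2]: schema becomes (C2, D2, G); tuples unchanged.
T ⋈ ρ[C→C2, D→D2](T) (natural join on G): {(b, 33, 9, b, 33), (b, 33, 9, d, 18), (b, 33, 9, s, 32), (b, 33, 9, z, 1), (d, 18, 9, b, 33), (d, 18, 9, d, 18), (d, 18, 9, s, 32), (d, 18, 9, z, 1), (s, 32, 9, b, 33), (s, 32, 9, d, 18), (s, 32, 9, s, 32), (s, 32, 9, z, 1), (t, 40, 26, t, 40), (t, 40, 26, t, 5), (t, 5, 26, t, 40), (t, 5, 26, t, 5), (z, 1, 9, b, 33), (z, 1, 9, d, 18), (z, 1, 9, s, 32), (z, 1, 9, z, 1)}
σ[D < D2]: keep tuples satisfying D < D2 → {(d, 18, 9, b, 33), (d, 18, 9, s, 32), (s, 32, 9, b, 33), (t, 5, 26, t, 40), (z, 1, 9, b, 33), (z, 1, 9, d, 18), (z, 1, 9, s, 32)}
π_{C2, C} gives {(b, d), (b, s), (b, z), (d, z), (s, d), (s, z), (t, t)}.

{(b, d), (b, s), (b, z), (d, z), (s, d), (s, z), (t, t)}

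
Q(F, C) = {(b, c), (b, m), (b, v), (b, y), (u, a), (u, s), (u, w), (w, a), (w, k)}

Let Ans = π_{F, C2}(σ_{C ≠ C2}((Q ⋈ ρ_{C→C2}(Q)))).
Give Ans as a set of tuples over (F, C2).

ρ[C→C2]: schema becomes (F, C2); tuples unchanged.
Joining Q and ρ_{C→C2}(Q) on F yields {(b, c, c), (b, c, m), (b, c, v), (b, c, y), (b, m, c), (b, m, m), (b, m, v), (b, m, y), (b, v, c), (b, v, m), (b, v, v), (b, v, y), (b, y, c), (b, y, m), (b, y, v), (b, y, y), (u, a, a), (u, a, s), (u, a, w), (u, s, a), (u, s, s), (u, s, w), (u, w, a), (u, w, s), (u, w, w), (w, a, a), (w, a, k), (w, k, a), (w, k, k)}.
σ[C ≠ C2]: keep tuples satisfying C ≠ C2 → {(b, c, m), (b, c, v), (b, c, y), (b, m, c), (b, m, v), (b, m, y), (b, v, c), (b, v, m), (b, v, y), (b, y, c), (b, y, m), (b, y, v), (u, a, s), (u, a, w), (u, s, a), (u, s, w), (u, w, a), (u, w, s), (w, a, k), (w, k, a)}
Keep only column(s) F, C2 (11 duplicate(s) eliminated): {(b, c), (b, m), (b, v), (b, y), (u, a), (u, s), (u, w), (w, a), (w, k)}

{(b, c), (b, m), (b, v), (b, y), (u, a), (u, s), (u, w), (w, a), (w, k)}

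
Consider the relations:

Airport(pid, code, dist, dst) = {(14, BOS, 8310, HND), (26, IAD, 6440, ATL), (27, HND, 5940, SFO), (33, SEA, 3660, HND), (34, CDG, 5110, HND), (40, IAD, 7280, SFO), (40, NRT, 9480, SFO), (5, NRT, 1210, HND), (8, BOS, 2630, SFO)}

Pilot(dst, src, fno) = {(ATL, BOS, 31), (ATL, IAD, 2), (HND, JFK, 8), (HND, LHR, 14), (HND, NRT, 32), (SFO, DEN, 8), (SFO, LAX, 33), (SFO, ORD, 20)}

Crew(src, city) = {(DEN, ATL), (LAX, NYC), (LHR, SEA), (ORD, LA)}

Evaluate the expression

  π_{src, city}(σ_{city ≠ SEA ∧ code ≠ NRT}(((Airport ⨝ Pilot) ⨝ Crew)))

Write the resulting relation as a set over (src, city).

Joining Airport and Pilot on dst yields {(14, BOS, 8310, HND, JFK, 8), (14, BOS, 8310, HND, LHR, 14), (14, BOS, 8310, HND, NRT, 32), (26, IAD, 6440, ATL, BOS, 31), (26, IAD, 6440, ATL, IAD, 2), (27, HND, 5940, SFO, DEN, 8), (27, HND, 5940, SFO, LAX, 33), (27, HND, 5940, SFO, ORD, 20), (33, SEA, 3660, HND, JFK, 8), (33, SEA, 3660, HND, LHR, 14), (33, SEA, 3660, HND, NRT, 32), (34, CDG, 5110, HND, JFK, 8), (34, CDG, 5110, HND, LHR, 14), (34, CDG, 5110, HND, NRT, 32), (40, IAD, 7280, SFO, DEN, 8), (40, IAD, 7280, SFO, LAX, 33), (40, IAD, 7280, SFO, ORD, 20), (40, NRT, 9480, SFO, DEN, 8), (40, NRT, 9480, SFO, LAX, 33), (40, NRT, 9480, SFO, ORD, 20), (5, NRT, 1210, HND, JFK, 8), (5, NRT, 1210, HND, LHR, 14), (5, NRT, 1210, HND, NRT, 32), (8, BOS, 2630, SFO, DEN, 8), (8, BOS, 2630, SFO, LAX, 33), (8, BOS, 2630, SFO, ORD, 20)}.
Joining (Airport ⨝ Pilot) and Crew on src yields {(14, BOS, 8310, HND, LHR, 14, SEA), (27, HND, 5940, SFO, DEN, 8, ATL), (27, HND, 5940, SFO, LAX, 33, NYC), (27, HND, 5940, SFO, ORD, 20, LA), (33, SEA, 3660, HND, LHR, 14, SEA), (34, CDG, 5110, HND, LHR, 14, SEA), (40, IAD, 7280, SFO, DEN, 8, ATL), (40, IAD, 7280, SFO, LAX, 33, NYC), (40, IAD, 7280, SFO, ORD, 20, LA), (40, NRT, 9480, SFO, DEN, 8, ATL), (40, NRT, 9480, SFO, LAX, 33, NYC), (40, NRT, 9480, SFO, ORD, 20, LA), (5, NRT, 1210, HND, LHR, 14, SEA), (8, BOS, 2630, SFO, DEN, 8, ATL), (8, BOS, 2630, SFO, LAX, 33, NYC), (8, BOS, 2630, SFO, ORD, 20, LA)}.
Apply σ_{city ≠ SEA ∧ code ≠ NRT}; surviving tuples: {(27, HND, 5940, SFO, DEN, 8, ATL), (27, HND, 5940, SFO, LAX, 33, NYC), (27, HND, 5940, SFO, ORD, 20, LA), (40, IAD, 7280, SFO, DEN, 8, ATL), (40, IAD, 7280, SFO, LAX, 33, NYC), (40, IAD, 7280, SFO, ORD, 20, LA), (8, BOS, 2630, SFO, DEN, 8, ATL), (8, BOS, 2630, SFO, LAX, 33, NYC), (8, BOS, 2630, SFO, ORD, 20, LA)}
Projecting to src, city (6 duplicate(s) eliminated): {(DEN, ATL), (LAX, NYC), (ORD, LA)}

{(DEN, ATL), (LAX, NYC), (ORD, LA)}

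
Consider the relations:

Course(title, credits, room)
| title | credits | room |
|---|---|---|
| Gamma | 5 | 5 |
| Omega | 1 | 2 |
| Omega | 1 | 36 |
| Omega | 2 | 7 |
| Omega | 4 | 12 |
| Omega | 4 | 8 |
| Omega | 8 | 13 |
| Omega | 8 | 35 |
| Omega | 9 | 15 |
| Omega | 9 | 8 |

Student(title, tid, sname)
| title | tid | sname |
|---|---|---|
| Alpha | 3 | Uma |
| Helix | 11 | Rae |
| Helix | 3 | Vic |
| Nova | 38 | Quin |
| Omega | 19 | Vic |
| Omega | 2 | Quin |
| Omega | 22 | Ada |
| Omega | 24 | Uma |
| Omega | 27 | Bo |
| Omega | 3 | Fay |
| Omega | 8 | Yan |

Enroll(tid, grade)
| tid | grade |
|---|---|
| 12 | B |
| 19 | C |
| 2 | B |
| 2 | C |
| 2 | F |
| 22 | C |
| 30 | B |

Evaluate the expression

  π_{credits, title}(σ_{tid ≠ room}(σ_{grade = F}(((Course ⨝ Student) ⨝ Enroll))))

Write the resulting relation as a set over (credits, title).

{(1, Omega), (2, Omega), (4, Omega), (8, Omega), (9, Omega)}

Joining Course and Student on title yields {(Omega, 1, 2, 19, Vic), (Omega, 1, 2, 2, Quin), (Omega, 1, 2, 22, Ada), (Omega, 1, 2, 24, Uma), (Omega, 1, 2, 27, Bo), (Omega, 1, 2, 3, Fay), (Omega, 1, 2, 8, Yan), (Omega, 1, 36, 19, Vic), (Omega, 1, 36, 2, Quin), (Omega, 1, 36, 22, Ada), (Omega, 1, 36, 24, Uma), (Omega, 1, 36, 27, Bo), (Omega, 1, 36, 3, Fay), (Omega, 1, 36, 8, Yan), (Omega, 2, 7, 19, Vic), (Omega, 2, 7, 2, Quin), (Omega, 2, 7, 22, Ada), (Omega, 2, 7, 24, Uma), (Omega, 2, 7, 27, Bo), (Omega, 2, 7, 3, Fay), (Omega, 2, 7, 8, Yan), (Omega, 4, 12, 19, Vic), (Omega, 4, 12, 2, Quin), (Omega, 4, 12, 22, Ada), (Omega, 4, 12, 24, Uma), (Omega, 4, 12, 27, Bo), (Omega, 4, 12, 3, Fay), (Omega, 4, 12, 8, Yan), (Omega, 4, 8, 19, Vic), (Omega, 4, 8, 2, Quin), (Omega, 4, 8, 22, Ada), (Omega, 4, 8, 24, Uma), (Omega, 4, 8, 27, Bo), (Omega, 4, 8, 3, Fay), (Omega, 4, 8, 8, Yan), (Omega, 8, 13, 19, Vic), (Omega, 8, 13, 2, Quin), (Omega, 8, 13, 22, Ada), (Omega, 8, 13, 24, Uma), (Omega, 8, 13, 27, Bo), (Omega, 8, 13, 3, Fay), (Omega, 8, 13, 8, Yan), (Omega, 8, 35, 19, Vic), (Omega, 8, 35, 2, Quin), (Omega, 8, 35, 22, Ada), (Omega, 8, 35, 24, Uma), (Omega, 8, 35, 27, Bo), (Omega, 8, 35, 3, Fay), (Omega, 8, 35, 8, Yan), (Omega, 9, 15, 19, Vic), (Omega, 9, 15, 2, Quin), (Omega, 9, 15, 22, Ada), (Omega, 9, 15, 24, Uma), (Omega, 9, 15, 27, Bo), (Omega, 9, 15, 3, Fay), (Omega, 9, 15, 8, Yan), (Omega, 9, 8, 19, Vic), (Omega, 9, 8, 2, Quin), (Omega, 9, 8, 22, Ada), (Omega, 9, 8, 24, Uma), (Omega, 9, 8, 27, Bo), (Omega, 9, 8, 3, Fay), (Omega, 9, 8, 8, Yan)}.
Joining (Course ⨝ Student) and Enroll on tid yields {(Omega, 1, 2, 19, Vic, C), (Omega, 1, 2, 2, Quin, B), (Omega, 1, 2, 2, Quin, C), (Omega, 1, 2, 2, Quin, F), (Omega, 1, 2, 22, Ada, C), (Omega, 1, 36, 19, Vic, C), (Omega, 1, 36, 2, Quin, B), (Omega, 1, 36, 2, Quin, C), (Omega, 1, 36, 2, Quin, F), (Omega, 1, 36, 22, Ada, C), (Omega, 2, 7, 19, Vic, C), (Omega, 2, 7, 2, Quin, B), (Omega, 2, 7, 2, Quin, C), (Omega, 2, 7, 2, Quin, F), (Omega, 2, 7, 22, Ada, C), (Omega, 4, 12, 19, Vic, C), (Omega, 4, 12, 2, Quin, B), (Omega, 4, 12, 2, Quin, C), (Omega, 4, 12, 2, Quin, F), (Omega, 4, 12, 22, Ada, C), (Omega, 4, 8, 19, Vic, C), (Omega, 4, 8, 2, Quin, B), (Omega, 4, 8, 2, Quin, C), (Omega, 4, 8, 2, Quin, F), (Omega, 4, 8, 22, Ada, C), (Omega, 8, 13, 19, Vic, C), (Omega, 8, 13, 2, Quin, B), (Omega, 8, 13, 2, Quin, C), (Omega, 8, 13, 2, Quin, F), (Omega, 8, 13, 22, Ada, C), (Omega, 8, 35, 19, Vic, C), (Omega, 8, 35, 2, Quin, B), (Omega, 8, 35, 2, Quin, C), (Omega, 8, 35, 2, Quin, F), (Omega, 8, 35, 22, Ada, C), (Omega, 9, 15, 19, Vic, C), (Omega, 9, 15, 2, Quin, B), (Omega, 9, 15, 2, Quin, C), (Omega, 9, 15, 2, Quin, F), (Omega, 9, 15, 22, Ada, C), (Omega, 9, 8, 19, Vic, C), (Omega, 9, 8, 2, Quin, B), (Omega, 9, 8, 2, Quin, C), (Omega, 9, 8, 2, Quin, F), (Omega, 9, 8, 22, Ada, C)}.
Selection grade = F: {(Omega, 1, 2, 2, Quin, F), (Omega, 1, 36, 2, Quin, F), (Omega, 2, 7, 2, Quin, F), (Omega, 4, 12, 2, Quin, F), (Omega, 4, 8, 2, Quin, F), (Omega, 8, 13, 2, Quin, F), (Omega, 8, 35, 2, Quin, F), (Omega, 9, 15, 2, Quin, F), (Omega, 9, 8, 2, Quin, F)}
Selection tid ≠ room: {(Omega, 1, 36, 2, Quin, F), (Omega, 2, 7, 2, Quin, F), (Omega, 4, 12, 2, Quin, F), (Omega, 4, 8, 2, Quin, F), (Omega, 8, 13, 2, Quin, F), (Omega, 8, 35, 2, Quin, F), (Omega, 9, 15, 2, Quin, F), (Omega, 9, 8, 2, Quin, F)}
Projecting to credits, title (3 duplicate(s) eliminated): {(1, Omega), (2, Omega), (4, Omega), (8, Omega), (9, Omega)}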